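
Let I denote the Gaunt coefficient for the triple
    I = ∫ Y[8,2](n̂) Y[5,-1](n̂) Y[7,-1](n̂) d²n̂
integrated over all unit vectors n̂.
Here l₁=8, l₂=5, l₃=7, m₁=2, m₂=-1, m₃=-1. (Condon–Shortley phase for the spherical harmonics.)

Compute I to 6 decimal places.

Checks pass: Σm=0; 20 even; l₃=7∈[3,13].
(2·8+1)(2·5+1)(2·7+1) = 2805
Δ: 6! 10! 4! / 21! → 1/814773960
sum: t=1:−1/87091200 t=2:+1/4976640 t=3:−1/2073600 t=4:+1/4976640 t=5:−1/87091200 = -1/9676800
3j²(8 5 7; 0 0 0) = Δ·Π!·Σ² = 360/46189  (sign +1)
sum: t=0:+1/298598400 t=1:−1/10368000 t=2:+1/3317760 t=3:−1/6531840 t=4:+1/92897280 = 197/2985984000
3j²(8 5 7; 2 -1 -1) = Δ·Π!·Σ² = 38809/5542680  (sign +1)
combine: 4πI² = 2805·360/46189·38809/5542680 = 1746405/11408683
take √, sign +1: I = 0.11036968

0.110370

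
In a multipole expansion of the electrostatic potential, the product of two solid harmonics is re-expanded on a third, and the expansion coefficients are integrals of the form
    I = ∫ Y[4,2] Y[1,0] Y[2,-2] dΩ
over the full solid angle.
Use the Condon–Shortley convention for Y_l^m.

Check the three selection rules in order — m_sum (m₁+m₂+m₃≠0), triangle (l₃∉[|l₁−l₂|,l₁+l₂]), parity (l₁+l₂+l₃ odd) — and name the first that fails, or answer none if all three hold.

triangle

azimuthal sum: 2 + 0 − 2 = 0  ✓
3 ≤ 2 ≤ 5 (triangle on l)  ✗
L = 4 + 1 + 2 = 7 (odd)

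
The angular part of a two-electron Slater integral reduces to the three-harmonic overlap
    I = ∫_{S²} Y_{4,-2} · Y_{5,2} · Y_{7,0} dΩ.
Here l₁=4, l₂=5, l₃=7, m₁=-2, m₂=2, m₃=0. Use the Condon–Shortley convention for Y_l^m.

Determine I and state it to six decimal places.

-0.145720

Checks pass: Σm=0; 16 even; l₃=7∈[1,9].
(2·4+1)(2·5+1)(2·7+1) = 1485
Δ: 2! 6! 8! / 17! → 1/6126120
sum: t=0:+1/69120 t=1:−1/20736 t=2:+1/69120 = -1/51840
3j²(4 5 7; 0 0 0) = Δ·Π!·Σ² = 280/21879  (sign +1)
sum: t=0:+1/7257600 t=1:−1/172800 t=2:+1/69120 = 1/113400
3j²(4 5 7; -2 2 0) = Δ·Π!·Σ² = 512/36465  (sign -1)
combine: 4πI² = 1485·280/21879·512/36465 = 143360/537251
take √, sign -1: I = -0.14572043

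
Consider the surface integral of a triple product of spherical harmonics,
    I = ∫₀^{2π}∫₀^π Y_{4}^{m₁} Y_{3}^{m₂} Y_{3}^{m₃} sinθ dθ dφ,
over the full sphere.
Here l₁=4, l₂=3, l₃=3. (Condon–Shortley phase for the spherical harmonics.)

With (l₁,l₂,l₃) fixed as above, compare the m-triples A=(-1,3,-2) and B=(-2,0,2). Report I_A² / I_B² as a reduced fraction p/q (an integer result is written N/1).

10/1

Same 4,3,3: normalisation and zero-m 3j drop out of the ratio.
A: Δ: 4! 4! 2! / 11! → 1/34650; sum: t=4:+1/288 = 1/288; 3j²(4 3 3; -1 3 -2) = Δ·Π!·Σ² = 5/231  (sign -1)
B: Δ: 4! 4! 2! / 11! → 1/34650; sum: t=2:+1/96 t=3:−1/72 = -1/288; 3j²(4 3 3; -2 0 2) = Δ·Π!·Σ² = 1/462  (sign +1)
I_A²/I_B² = (5/231)/(1/462) = 10/1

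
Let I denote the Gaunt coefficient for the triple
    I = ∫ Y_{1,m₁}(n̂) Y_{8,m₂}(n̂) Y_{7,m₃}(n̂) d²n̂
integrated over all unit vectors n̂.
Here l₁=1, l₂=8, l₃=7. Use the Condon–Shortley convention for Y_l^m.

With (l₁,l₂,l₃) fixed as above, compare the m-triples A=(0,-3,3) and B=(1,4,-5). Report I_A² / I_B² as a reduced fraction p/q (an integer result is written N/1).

55/6

l's match ⇒ only the (l;m) 3-j factors differ between A and B.
A: triangle coeff Δ(1,8,7) = 1/2040; Σ_t [1,1]: t=1:−1/87091200 = -1/87091200; (3j)²=11/408 [(1 8 7; 0 -3 3)], sign=-1
B: triangle coeff Δ(1,8,7) = 1/2040; Σ_t [0,0]: t=0:+1/1916006400 = 1/1916006400; (3j)²=1/340 [(1 8 7; 1 4 -5)], sign=+1
I_A²/I_B² = (11/408)/(1/340) = 55/6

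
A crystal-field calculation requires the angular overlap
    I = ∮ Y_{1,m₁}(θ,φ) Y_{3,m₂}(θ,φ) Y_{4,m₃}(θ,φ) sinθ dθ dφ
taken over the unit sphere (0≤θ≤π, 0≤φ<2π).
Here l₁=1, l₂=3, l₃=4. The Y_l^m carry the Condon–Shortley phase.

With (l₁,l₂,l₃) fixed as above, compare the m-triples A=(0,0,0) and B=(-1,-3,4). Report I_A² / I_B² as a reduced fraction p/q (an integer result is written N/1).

Shared (l₁,l₂,l₃)=(1,3,4): N and (l;000)² cancel in I_A²/I_B².
A: Δ = 0!·2!·6!/9! = 1/252; Racah Σ t=0..0: t=0:+1/36 = 1/36; ⇒ 3j(1 3 4; 0 0 0)² = 4/63, sgn +1
B: Δ = 0!·2!·6!/9! = 1/252; Racah Σ t=0..0: t=0:+1/1440 = 1/1440; ⇒ 3j(1 3 4; -1 -3 4)² = 1/9, sgn +1
I_A²/I_B² = (4/63)/(1/9) = 4/7

4/7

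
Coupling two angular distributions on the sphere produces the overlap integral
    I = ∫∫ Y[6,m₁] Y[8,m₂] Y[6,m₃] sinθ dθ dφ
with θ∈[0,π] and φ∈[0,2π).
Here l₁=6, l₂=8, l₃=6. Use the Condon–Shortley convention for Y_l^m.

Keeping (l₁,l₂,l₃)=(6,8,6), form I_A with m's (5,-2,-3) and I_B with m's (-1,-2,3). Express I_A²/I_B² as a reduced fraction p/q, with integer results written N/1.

l's match ⇒ only the (l;m) 3-j factors differ between A and B.
A: triangle coeff Δ(6,8,6) = 1/1309458150; Σ_t [0,1]: t=0:+1/348364800 t=1:−1/87091200 = -1/116121600; (3j)²=54/4199 [(6 8 6; 5 -2 -3)], sign=+1
B: triangle coeff Δ(6,8,6) = 1/1309458150; Σ_t [3,6]: t=3:−1/12441600 t=4:+1/4976640 t=5:−1/14515200 t=6:+1/348364800 = 19/348364800; (3j)²=19/2431 [(6 8 6; -1 -2 3)], sign=-1
I_A²/I_B² = (54/4199)/(19/2431) = 594/361

594/361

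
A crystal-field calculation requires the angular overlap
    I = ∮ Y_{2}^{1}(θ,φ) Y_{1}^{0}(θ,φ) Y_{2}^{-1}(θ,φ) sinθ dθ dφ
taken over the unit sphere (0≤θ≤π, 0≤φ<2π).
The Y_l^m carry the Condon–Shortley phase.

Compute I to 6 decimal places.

0.000000

L=5 odd ⇒ parity kills the (l;000) factor ⇒ I = 0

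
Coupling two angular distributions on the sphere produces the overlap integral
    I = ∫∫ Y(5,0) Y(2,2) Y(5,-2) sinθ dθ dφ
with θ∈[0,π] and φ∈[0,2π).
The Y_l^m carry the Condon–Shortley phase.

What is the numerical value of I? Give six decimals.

-0.191372

m-sum 0 ✓  L=12 even ✓  3≤5≤7 ✓
Π(2lᵢ+1) = 11×5×11 = 605
triangle coeff Δ(5,2,5) = 1/38610
Σ_t [0,2]: t=0:+1/2880 t=1:−1/576 t=2:+1/2880 = -1/960
(3j)²=10/429 [(5 2 5; 0 0 0)], sign=+1
Σ_t [2,2]: t=2:+1/2880 = 1/2880
(3j)²=14/429 [(5 2 5; 0 2 -2)], sign=-1
⇒ 4πI² = 700/1521
I = (-1)√(700/1521/(4π)) = -0.19137248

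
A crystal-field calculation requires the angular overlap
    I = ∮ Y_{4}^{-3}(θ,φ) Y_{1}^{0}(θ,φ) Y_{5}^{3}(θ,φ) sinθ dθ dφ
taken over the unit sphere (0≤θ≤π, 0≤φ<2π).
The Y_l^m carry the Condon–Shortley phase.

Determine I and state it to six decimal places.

-0.196426

m-sum 0 ✓  L=10 even ✓  3≤5≤5 ✓
Π(2lᵢ+1) = 9×3×11 = 297
triangle coeff Δ(4,1,5) = 1/495
Σ_t [0,0]: t=0:+1/576 = 1/576
(3j)²=5/99 [(4 1 5; 0 0 0)], sign=-1
Σ_t [0,0]: t=0:+1/5040 = 1/5040
(3j)²=16/495 [(4 1 5; -3 0 3)], sign=+1
⇒ 4πI² = 16/33
I = (-1)√(16/33/(4π)) = -0.19642560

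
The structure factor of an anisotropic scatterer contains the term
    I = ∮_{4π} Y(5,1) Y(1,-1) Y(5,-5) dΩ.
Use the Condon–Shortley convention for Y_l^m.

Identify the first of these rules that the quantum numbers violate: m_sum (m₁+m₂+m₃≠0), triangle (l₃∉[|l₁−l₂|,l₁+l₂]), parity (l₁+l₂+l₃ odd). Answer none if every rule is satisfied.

m_sum

m₁+m₂+m₃ = 1 − 1 − 5 = -5  ✗
triangle: |5−1|=4 ≤ l₃=5 ≤ 5+1=6
parity: l₁+l₂+l₃ = 11 is odd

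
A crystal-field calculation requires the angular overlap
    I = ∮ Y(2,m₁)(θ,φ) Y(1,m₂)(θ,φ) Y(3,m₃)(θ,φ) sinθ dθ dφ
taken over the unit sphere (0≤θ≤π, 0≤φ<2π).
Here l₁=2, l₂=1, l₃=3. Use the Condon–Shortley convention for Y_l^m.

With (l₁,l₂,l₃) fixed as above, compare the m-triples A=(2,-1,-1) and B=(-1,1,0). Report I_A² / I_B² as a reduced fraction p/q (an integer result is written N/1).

1/3

Same 2,1,3: normalisation and zero-m 3j drop out of the ratio.
A: Δ: 0! 4! 2! / 7! → 1/105; sum: t=0:+1/48 = 1/48; 3j²(2 1 3; 2 -1 -1) = Δ·Π!·Σ² = 1/105  (sign +1)
B: Δ: 0! 4! 2! / 7! → 1/105; sum: t=0:+1/12 = 1/12; 3j²(2 1 3; -1 1 0) = Δ·Π!·Σ² = 1/35  (sign -1)
I_A²/I_B² = (1/105)/(1/35) = 1/3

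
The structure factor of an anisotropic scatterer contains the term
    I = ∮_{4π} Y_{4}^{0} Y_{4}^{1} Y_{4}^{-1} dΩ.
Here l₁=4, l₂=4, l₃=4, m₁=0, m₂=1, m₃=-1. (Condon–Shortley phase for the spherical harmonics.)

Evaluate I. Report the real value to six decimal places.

-0.068481

Checks pass: Σm=0; 12 even; l₃=4∈[0,8].
(2·4+1)(2·4+1)(2·4+1) = 729
Δ: 4! 4! 4! / 13! → 1/450450
sum: t=0:+1/13824 t=1:−1/216 t=2:+1/64 t=3:−1/216 t=4:+1/13824 = 5/768
3j²(4 4 4; 0 0 0) = Δ·Π!·Σ² = 18/1001  (sign +1)
sum: t=1:−1/864 t=2:+1/96 t=3:−1/144 t=4:+1/3456 = 1/384
3j²(4 4 4; 0 1 -1) = Δ·Π!·Σ² = 9/2002  (sign -1)
combine: 4πI² = 729·18/1001·9/2002 = 59049/1002001
take √, sign -1: I = -0.06848055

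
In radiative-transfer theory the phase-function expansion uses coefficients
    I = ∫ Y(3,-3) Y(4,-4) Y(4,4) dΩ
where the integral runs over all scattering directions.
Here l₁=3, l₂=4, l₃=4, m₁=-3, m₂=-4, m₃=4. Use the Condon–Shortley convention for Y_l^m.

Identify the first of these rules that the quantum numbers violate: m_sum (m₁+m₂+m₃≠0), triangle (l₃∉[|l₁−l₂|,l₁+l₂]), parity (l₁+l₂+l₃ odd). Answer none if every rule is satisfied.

m_sum

azimuthal sum: -3 − 4 + 4 = -3  ✗
1 ≤ 4 ≤ 7 (triangle on l)
L = 3 + 4 + 4 = 11 (odd)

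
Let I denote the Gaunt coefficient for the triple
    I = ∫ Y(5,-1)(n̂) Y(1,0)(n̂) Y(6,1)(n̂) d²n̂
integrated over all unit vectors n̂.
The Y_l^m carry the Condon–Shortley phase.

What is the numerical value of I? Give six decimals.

m-sum 0 ✓  L=12 even ✓  4≤6≤6 ✓
Π(2lᵢ+1) = 11×3×13 = 429
triangle coeff Δ(5,1,6) = 1/858
Σ_t [0,0]: t=0:+1/14400 = 1/14400
(3j)²=6/143 [(5 1 6; 0 0 0)], sign=+1
Σ_t [0,0]: t=0:+1/17280 = 1/17280
(3j)²=35/858 [(5 1 6; -1 0 1)], sign=-1
⇒ 4πI² = 105/143
I = (-1)√(105/143/(4π)) = -0.24172507

-0.241725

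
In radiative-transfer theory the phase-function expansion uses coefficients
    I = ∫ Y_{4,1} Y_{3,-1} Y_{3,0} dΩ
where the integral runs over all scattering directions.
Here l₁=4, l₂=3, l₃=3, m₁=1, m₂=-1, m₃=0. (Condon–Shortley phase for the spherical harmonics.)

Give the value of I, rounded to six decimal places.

Rules hold: Σm=0, L=10 even, 1≤3≤7.
N = 9·7·7 = 441
Δ = 4!·4!·2!/11! = 1/34650
Racah Σ t=1..3: t=1:−1/72 t=2:+1/16 t=3:−1/72 = 5/144
⇒ 3j(4 3 3; 0 0 0)² = 2/77, sgn -1
Racah Σ t=0..2: t=0:+1/288 t=1:−1/24 t=2:+1/48 = -5/288
⇒ 3j(4 3 3; 1 -1 0)² = 5/462, sgn +1
4πI² = N·(3j₀)²·(3jₘ)² = 15/121
I = -1·√(0.123967/4π) = -0.09932258

-0.099323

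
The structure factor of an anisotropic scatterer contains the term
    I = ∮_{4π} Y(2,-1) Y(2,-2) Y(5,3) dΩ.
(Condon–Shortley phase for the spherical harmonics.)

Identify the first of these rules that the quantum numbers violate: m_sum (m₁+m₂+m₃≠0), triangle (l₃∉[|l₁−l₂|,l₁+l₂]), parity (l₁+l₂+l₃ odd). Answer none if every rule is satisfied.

Σmᵢ = 0  ✓
l₃∈[|l₁−l₂|,l₁+l₂]=[0,4], have l₃=5  ✗
Σlᵢ = 9 ⇒ odd

triangle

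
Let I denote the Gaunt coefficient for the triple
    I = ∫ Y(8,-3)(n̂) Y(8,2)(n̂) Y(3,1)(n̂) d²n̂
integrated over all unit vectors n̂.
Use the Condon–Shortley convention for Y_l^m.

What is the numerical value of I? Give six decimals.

l₁+l₂+l₃=19 is odd: 3j(l;000)=0 ⇒ I=0

0.000000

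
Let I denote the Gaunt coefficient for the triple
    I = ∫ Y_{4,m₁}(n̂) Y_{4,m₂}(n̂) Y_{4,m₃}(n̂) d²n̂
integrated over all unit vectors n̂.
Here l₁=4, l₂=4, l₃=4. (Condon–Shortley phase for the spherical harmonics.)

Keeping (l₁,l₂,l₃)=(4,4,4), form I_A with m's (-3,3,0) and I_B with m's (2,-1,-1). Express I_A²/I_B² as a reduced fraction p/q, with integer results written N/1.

49/40

l's match ⇒ only the (l;m) 3-j factors differ between A and B.
A: triangle coeff Δ(4,4,4) = 1/450450; Σ_t [3,4]: t=3:−1/3456 t=4:+1/864 = 1/1152; (3j)²=7/286 [(4 4 4; -3 3 0)], sign=+1
B: triangle coeff Δ(4,4,4) = 1/450450; Σ_t [0,2]: t=0:+1/576 t=1:−1/144 t=2:+1/576 = -1/288; (3j)²=20/1001 [(4 4 4; 2 -1 -1)], sign=+1
I_A²/I_B² = (7/286)/(20/1001) = 49/40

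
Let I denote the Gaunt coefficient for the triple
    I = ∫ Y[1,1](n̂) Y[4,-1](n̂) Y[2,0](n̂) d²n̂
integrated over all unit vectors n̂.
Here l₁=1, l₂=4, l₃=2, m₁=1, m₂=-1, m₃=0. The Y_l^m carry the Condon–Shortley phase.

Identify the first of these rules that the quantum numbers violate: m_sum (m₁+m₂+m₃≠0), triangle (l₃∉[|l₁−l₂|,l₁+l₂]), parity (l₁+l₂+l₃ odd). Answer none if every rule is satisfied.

azimuthal sum: 1 − 1 + 0 = 0  ✓
3 ≤ 2 ≤ 5 (triangle on l)  ✗
L = 1 + 4 + 2 = 7 (odd)

triangle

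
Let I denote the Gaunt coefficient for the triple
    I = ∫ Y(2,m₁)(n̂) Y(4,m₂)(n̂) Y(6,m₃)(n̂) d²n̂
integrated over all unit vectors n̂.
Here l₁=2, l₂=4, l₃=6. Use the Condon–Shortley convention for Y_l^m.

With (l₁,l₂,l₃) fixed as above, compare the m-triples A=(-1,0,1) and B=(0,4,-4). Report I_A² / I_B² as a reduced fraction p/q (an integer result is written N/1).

35/9

l's match ⇒ only the (l;m) 3-j factors differ between A and B.
A: triangle coeff Δ(2,4,6) = 1/6435; Σ_t [0,0]: t=0:+1/3456 = 1/3456; (3j)²=35/1287 [(2 4 6; -1 0 1)], sign=-1
B: triangle coeff Δ(2,4,6) = 1/6435; Σ_t [0,0]: t=0:+1/161280 = 1/161280; (3j)²=1/143 [(2 4 6; 0 4 -4)], sign=+1
I_A²/I_B² = (35/1287)/(1/143) = 35/9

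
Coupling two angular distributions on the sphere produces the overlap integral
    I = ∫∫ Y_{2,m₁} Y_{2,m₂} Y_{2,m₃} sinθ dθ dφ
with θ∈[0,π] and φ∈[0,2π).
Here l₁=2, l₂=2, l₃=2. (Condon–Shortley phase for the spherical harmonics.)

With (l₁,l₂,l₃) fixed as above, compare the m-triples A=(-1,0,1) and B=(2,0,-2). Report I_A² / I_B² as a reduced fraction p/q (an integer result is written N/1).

1/4

l's match ⇒ only the (l;m) 3-j factors differ between A and B.
A: triangle coeff Δ(2,2,2) = 1/630; Σ_t [1,2]: t=1:−1/2 t=2:+1/4 = -1/4; (3j)²=1/70 [(2 2 2; -1 0 1)], sign=+1
B: triangle coeff Δ(2,2,2) = 1/630; Σ_t [0,0]: t=0:+1/8 = 1/8; (3j)²=2/35 [(2 2 2; 2 0 -2)], sign=+1
I_A²/I_B² = (1/70)/(2/35) = 1/4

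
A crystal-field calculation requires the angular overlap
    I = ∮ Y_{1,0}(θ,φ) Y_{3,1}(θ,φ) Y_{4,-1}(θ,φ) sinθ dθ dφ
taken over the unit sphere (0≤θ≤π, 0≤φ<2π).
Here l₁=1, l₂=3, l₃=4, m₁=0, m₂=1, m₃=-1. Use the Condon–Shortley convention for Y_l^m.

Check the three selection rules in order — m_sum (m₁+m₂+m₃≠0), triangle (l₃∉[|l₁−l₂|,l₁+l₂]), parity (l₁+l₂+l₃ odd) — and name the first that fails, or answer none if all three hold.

azimuthal sum: 0 + 1 − 1 = 0  ✓
2 ≤ 4 ≤ 4 (triangle on l)  ✓
L = 1 + 3 + 4 = 8 (even)  ✓

none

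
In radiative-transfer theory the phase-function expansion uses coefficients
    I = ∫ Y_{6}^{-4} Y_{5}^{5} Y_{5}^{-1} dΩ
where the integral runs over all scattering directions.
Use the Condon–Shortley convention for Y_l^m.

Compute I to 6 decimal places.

0.178246

m-sum 0 ✓  L=16 even ✓  1≤5≤11 ✓
Π(2lᵢ+1) = 13×11×11 = 1573
triangle coeff Δ(6,5,5) = 1/28588560
Σ_t [1,5]: t=1:−1/345600 t=2:+1/13824 t=3:−1/5184 t=4:+1/13824 t=5:−1/345600 = -7/129600
(3j)²=80/7293 [(6 5 5; 0 0 0)], sign=+1
Σ_t [6,6]: t=6:+1/829440 = 1/829440
(3j)²=225/9724 [(6 5 5; -4 5 -1)], sign=+1
⇒ 4πI² = 1500/3757
I = (+1)√(1500/3757/(4π)) = 0.17824613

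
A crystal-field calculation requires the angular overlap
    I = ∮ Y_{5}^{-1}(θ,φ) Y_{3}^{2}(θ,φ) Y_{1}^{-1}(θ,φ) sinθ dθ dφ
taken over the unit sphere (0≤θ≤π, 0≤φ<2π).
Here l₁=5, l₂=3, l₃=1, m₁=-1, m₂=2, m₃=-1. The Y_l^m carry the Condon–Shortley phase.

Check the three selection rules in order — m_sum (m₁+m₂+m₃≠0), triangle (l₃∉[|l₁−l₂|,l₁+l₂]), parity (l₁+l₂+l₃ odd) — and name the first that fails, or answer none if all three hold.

triangle

Σmᵢ = 0  ✓
l₃∈[|l₁−l₂|,l₁+l₂]=[2,8], have l₃=1  ✗
Σlᵢ = 9 ⇒ odd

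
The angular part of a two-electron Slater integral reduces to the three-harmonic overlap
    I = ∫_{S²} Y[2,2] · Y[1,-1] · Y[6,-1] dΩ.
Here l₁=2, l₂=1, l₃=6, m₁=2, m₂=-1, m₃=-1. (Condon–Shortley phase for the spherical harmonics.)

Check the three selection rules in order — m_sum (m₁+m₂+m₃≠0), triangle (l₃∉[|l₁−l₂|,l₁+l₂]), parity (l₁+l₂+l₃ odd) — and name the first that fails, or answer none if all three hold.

Σmᵢ = 0  ✓
l₃∈[|l₁−l₂|,l₁+l₂]=[1,3], have l₃=6  ✗
Σlᵢ = 9 ⇒ odd

triangle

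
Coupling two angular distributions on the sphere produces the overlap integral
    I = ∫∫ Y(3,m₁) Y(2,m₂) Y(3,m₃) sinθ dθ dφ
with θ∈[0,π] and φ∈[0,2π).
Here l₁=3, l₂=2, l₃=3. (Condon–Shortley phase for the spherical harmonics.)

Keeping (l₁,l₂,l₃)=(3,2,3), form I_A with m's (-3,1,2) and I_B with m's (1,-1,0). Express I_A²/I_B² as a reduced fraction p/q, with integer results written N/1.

Same 3,2,3: normalisation and zero-m 3j drop out of the ratio.
A: Δ: 2! 4! 2! / 9! → 1/3780; sum: t=2:+1/48 = 1/48; 3j²(3 2 3; -3 1 2) = Δ·Π!·Σ² = 5/84  (sign -1)
B: Δ: 2! 4! 2! / 9! → 1/3780; sum: t=0:+1/8 t=1:−1/12 = 1/24; 3j²(3 2 3; 1 -1 0) = Δ·Π!·Σ² = 1/210  (sign -1)
I_A²/I_B² = (5/84)/(1/210) = 25/2

25/2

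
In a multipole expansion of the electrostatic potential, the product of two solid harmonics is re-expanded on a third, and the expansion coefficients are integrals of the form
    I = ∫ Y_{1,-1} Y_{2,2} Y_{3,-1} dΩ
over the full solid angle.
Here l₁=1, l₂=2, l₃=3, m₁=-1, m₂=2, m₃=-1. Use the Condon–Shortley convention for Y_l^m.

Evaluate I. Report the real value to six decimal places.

m-sum 0 ✓  L=6 even ✓  1≤3≤3 ✓
Π(2lᵢ+1) = 3×5×7 = 105
triangle coeff Δ(1,2,3) = 1/105
Σ_t [0,0]: t=0:+1/4 = 1/4
(3j)²=3/35 [(1 2 3; 0 0 0)], sign=-1
Σ_t [0,0]: t=0:+1/48 = 1/48
(3j)²=1/105 [(1 2 3; -1 2 -1)], sign=+1
⇒ 4πI² = 3/35
I = (-1)√(3/35/(4π)) = -0.08258890

-0.082589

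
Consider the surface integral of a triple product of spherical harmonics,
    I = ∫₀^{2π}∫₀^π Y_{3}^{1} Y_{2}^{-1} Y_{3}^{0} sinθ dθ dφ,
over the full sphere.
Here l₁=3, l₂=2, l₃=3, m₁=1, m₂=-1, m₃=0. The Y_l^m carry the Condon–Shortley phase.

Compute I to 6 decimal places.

-0.059471

Rules hold: Σm=0, L=8 even, 1≤3≤5.
N = 7·5·7 = 245
Δ = 2!·4!·2!/9! = 1/3780
Racah Σ t=0..2: t=0:+1/24 t=1:−1/4 t=2:+1/24 = -1/6
⇒ 3j(3 2 3; 0 0 0)² = 4/105, sgn +1
Racah Σ t=0..1: t=0:+1/8 t=1:−1/12 = 1/24
⇒ 3j(3 2 3; 1 -1 0)² = 1/210, sgn -1
4πI² = N·(3j₀)²·(3jₘ)² = 2/45
I = -1·√(0.0444444/4π) = -0.05947080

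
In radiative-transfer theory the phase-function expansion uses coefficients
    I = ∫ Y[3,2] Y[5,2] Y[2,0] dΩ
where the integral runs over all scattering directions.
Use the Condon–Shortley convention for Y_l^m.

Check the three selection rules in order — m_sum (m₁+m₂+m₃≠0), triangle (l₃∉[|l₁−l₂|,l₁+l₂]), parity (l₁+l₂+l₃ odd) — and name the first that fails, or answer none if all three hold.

Σmᵢ = 4  ✗
l₃∈[|l₁−l₂|,l₁+l₂]=[2,8], have l₃=2
Σlᵢ = 10 ⇒ even

m_sum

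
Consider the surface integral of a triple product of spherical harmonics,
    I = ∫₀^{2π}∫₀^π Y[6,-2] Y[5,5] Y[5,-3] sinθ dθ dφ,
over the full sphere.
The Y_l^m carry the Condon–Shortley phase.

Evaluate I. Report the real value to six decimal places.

Rules hold: Σm=0, L=16 even, 1≤5≤11.
N = 13·11·11 = 1573
Δ = 6!·6!·4!/17! = 1/28588560
Racah Σ t=1..5: t=1:−1/345600 t=2:+1/13824 t=3:−1/5184 t=4:+1/13824 t=5:−1/345600 = -7/129600
⇒ 3j(6 5 5; 0 0 0)² = 80/7293, sgn +1
Racah Σ t=6..6: t=6:+1/829440 = 1/829440
⇒ 3j(6 5 5; -2 5 -3)² = 35/2431, sgn +1
4πI² = N·(3j₀)²·(3jₘ)² = 2800/11271
I = +1·√(0.248425/4π) = 0.14060244

0.140602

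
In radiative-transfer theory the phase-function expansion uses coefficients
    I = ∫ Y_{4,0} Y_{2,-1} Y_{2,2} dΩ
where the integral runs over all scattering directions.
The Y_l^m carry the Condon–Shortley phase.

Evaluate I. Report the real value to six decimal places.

0.000000

0 − 1 + 2 = 1 ≠ 0: azimuthal integral kills it; I = 0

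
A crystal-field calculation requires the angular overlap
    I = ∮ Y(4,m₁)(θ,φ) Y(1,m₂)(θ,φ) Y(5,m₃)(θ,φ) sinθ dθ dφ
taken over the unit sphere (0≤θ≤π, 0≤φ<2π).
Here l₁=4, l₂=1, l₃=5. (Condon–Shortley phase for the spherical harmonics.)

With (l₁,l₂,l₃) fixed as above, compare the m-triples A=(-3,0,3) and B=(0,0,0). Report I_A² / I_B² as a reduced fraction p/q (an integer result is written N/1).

Shared (l₁,l₂,l₃)=(4,1,5): N and (l;000)² cancel in I_A²/I_B².
A: Δ = 0!·8!·2!/11! = 1/495; Racah Σ t=0..0: t=0:+1/5040 = 1/5040; ⇒ 3j(4 1 5; -3 0 3)² = 16/495, sgn +1
B: Δ = 0!·8!·2!/11! = 1/495; Racah Σ t=0..0: t=0:+1/576 = 1/576; ⇒ 3j(4 1 5; 0 0 0)² = 5/99, sgn -1
I_A²/I_B² = (16/495)/(5/99) = 16/25

16/25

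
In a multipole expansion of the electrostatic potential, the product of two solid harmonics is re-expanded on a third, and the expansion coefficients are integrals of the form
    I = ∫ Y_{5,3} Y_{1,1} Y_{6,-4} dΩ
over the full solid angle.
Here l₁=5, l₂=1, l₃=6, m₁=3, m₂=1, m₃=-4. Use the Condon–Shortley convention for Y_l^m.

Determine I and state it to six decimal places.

0.274090

Rules hold: Σm=0, L=12 even, 4≤6≤6.
N = 11·3·13 = 429
Δ = 0!·10!·2!/13! = 1/858
Racah Σ t=0..0: t=0:+1/14400 = 1/14400
⇒ 3j(5 1 6; 0 0 0)² = 6/143, sgn +1
Racah Σ t=0..0: t=0:+1/161280 = 1/161280
⇒ 3j(5 1 6; 3 1 -4)² = 15/286, sgn +1
4πI² = N·(3j₀)²·(3jₘ)² = 135/143
I = +1·√(0.944056/4π) = 0.27409047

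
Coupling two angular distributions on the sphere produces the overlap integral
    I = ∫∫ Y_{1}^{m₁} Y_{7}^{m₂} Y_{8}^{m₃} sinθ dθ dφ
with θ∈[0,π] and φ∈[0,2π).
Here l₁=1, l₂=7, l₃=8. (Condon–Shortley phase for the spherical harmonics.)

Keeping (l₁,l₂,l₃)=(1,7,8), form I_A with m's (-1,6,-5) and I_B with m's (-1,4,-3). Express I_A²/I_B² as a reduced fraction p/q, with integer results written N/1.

Shared (l₁,l₂,l₃)=(1,7,8): N and (l;000)² cancel in I_A²/I_B².
A: Δ = 0!·2!·14!/17! = 1/2040; Racah Σ t=0..0: t=0:+1/12454041600 = 1/12454041600; ⇒ 3j(1 7 8; -1 6 -5)² = 1/680, sgn -1
B: Δ = 0!·2!·14!/17! = 1/2040; Racah Σ t=0..0: t=0:+1/479001600 = 1/479001600; ⇒ 3j(1 7 8; -1 4 -3)² = 1/204, sgn -1
I_A²/I_B² = (1/680)/(1/204) = 3/10

3/10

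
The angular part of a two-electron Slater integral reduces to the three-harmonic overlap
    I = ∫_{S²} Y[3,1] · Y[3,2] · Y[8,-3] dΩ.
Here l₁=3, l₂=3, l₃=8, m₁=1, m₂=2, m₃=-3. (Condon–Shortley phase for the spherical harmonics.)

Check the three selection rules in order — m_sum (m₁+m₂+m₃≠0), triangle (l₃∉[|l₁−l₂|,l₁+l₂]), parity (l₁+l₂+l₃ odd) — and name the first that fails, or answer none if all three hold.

triangle

Σmᵢ = 0  ✓
l₃∈[|l₁−l₂|,l₁+l₂]=[0,6], have l₃=8  ✗
Σlᵢ = 14 ⇒ even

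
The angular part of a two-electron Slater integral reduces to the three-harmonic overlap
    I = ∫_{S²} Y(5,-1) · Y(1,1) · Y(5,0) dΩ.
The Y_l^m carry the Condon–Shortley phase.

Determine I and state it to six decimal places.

0.000000

Σlᵢ=11 odd — θ-integrand is odd under cosθ→−cosθ; I=0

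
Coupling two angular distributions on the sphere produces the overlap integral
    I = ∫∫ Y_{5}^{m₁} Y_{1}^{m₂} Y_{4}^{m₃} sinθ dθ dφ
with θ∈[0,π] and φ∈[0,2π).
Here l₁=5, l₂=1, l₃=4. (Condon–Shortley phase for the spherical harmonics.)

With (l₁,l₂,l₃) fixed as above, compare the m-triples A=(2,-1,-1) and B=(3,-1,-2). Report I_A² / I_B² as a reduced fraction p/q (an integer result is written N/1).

Shared (l₁,l₂,l₃)=(5,1,4): N and (l;000)² cancel in I_A²/I_B².
A: Δ = 2!·8!·0!/11! = 1/495; Racah Σ t=0..0: t=0:+1/1440 = 1/1440; ⇒ 3j(5 1 4; 2 -1 -1)² = 7/165, sgn -1
B: Δ = 2!·8!·0!/11! = 1/495; Racah Σ t=0..0: t=0:+1/2880 = 1/2880; ⇒ 3j(5 1 4; 3 -1 -2)² = 28/495, sgn +1
I_A²/I_B² = (7/165)/(28/495) = 3/4

3/4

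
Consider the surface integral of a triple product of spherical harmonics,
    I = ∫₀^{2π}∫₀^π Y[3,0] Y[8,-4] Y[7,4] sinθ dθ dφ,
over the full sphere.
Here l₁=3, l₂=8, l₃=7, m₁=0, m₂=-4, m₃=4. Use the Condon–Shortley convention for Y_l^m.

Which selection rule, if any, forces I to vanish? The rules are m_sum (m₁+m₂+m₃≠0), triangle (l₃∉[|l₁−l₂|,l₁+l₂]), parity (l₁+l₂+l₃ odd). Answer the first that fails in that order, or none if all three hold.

Σmᵢ = 0  ✓
l₃∈[|l₁−l₂|,l₁+l₂]=[5,11], have l₃=7  ✓
Σlᵢ = 18 ⇒ even  ✓

none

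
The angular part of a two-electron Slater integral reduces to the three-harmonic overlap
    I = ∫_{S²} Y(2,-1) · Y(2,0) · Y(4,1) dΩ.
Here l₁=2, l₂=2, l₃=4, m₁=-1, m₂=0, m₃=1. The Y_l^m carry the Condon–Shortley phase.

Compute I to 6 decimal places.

-0.220728

Rules hold: Σm=0, L=8 even, 0≤4≤4.
N = 5·5·9 = 225
Δ = 0!·4!·4!/9! = 1/630
Racah Σ t=0..0: t=0:+1/16 = 1/16
⇒ 3j(2 2 4; 0 0 0)² = 2/35, sgn +1
Racah Σ t=0..0: t=0:+1/24 = 1/24
⇒ 3j(2 2 4; -1 0 1)² = 1/21, sgn -1
4πI² = N·(3j₀)²·(3jₘ)² = 30/49
I = -1·√(0.612245/4π) = -0.22072812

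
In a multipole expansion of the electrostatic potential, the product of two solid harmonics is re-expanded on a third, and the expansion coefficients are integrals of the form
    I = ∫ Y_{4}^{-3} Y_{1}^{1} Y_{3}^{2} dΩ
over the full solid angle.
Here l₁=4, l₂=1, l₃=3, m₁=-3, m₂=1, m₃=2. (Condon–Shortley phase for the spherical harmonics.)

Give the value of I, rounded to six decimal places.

Rules hold: Σm=0, L=8 even, 3≤3≤5.
N = 9·3·7 = 189
Δ = 2!·6!·0!/9! = 1/252
Racah Σ t=1..1: t=1:−1/36 = -1/36
⇒ 3j(4 1 3; 0 0 0)² = 4/63, sgn +1
Racah Σ t=2..2: t=2:+1/240 = 1/240
⇒ 3j(4 1 3; -3 1 2)² = 1/12, sgn -1
4πI² = N·(3j₀)²·(3jₘ)² = 1/1
I = -1·√(1/4π) = -0.28209479

-0.282095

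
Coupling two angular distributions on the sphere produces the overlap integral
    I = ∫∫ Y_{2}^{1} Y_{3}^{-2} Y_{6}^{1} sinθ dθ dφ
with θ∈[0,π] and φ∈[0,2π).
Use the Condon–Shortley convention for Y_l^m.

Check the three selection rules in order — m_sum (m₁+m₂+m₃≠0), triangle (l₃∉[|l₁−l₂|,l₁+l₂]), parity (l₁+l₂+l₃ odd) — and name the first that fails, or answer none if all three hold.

triangle

m₁+m₂+m₃ = 1 − 2 + 1 = 0  ✓
triangle: |2−3|=1 ≤ l₃=6 ≤ 2+3=5  ✗
parity: l₁+l₂+l₃ = 11 is odd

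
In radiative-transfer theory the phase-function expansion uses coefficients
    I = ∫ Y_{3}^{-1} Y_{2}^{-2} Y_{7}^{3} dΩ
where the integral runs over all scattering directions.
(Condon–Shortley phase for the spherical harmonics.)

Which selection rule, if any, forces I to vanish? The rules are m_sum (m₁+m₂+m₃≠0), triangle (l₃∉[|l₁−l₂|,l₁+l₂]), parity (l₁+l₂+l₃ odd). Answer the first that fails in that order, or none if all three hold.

azimuthal sum: -1 − 2 + 3 = 0  ✓
1 ≤ 7 ≤ 5 (triangle on l)  ✗
L = 3 + 2 + 7 = 12 (even)

triangle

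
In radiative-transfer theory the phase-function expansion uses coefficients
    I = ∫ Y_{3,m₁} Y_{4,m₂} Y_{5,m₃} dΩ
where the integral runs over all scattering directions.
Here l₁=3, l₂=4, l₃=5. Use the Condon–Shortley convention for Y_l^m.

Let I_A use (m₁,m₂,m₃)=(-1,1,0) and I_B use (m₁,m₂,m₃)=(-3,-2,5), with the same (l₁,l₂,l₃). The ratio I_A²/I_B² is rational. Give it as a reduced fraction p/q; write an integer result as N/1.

Shared (l₁,l₂,l₃)=(3,4,5): N and (l;000)² cancel in I_A²/I_B².
A: Δ = 2!·4!·6!/13! = 1/180180; Racah Σ t=0..2: t=0:+1/5760 t=1:−1/288 t=2:+1/288 = 1/5760; ⇒ 3j(3 4 5; -1 1 0)² = 1/12012, sgn -1
B: Δ = 2!·4!·6!/13! = 1/180180; Racah Σ t=2..2: t=2:+1/34560 = 1/34560; ⇒ 3j(3 4 5; -3 -2 5)² = 5/286, sgn +1
I_A²/I_B² = (1/12012)/(5/286) = 1/210

1/210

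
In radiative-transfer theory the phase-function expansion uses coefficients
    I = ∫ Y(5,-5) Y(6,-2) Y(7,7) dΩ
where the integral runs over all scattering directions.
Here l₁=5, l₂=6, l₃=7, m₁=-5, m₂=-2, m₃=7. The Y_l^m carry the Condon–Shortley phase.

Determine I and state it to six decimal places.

-0.074875

Checks pass: Σm=0; 18 even; l₃=7∈[1,11].
(2·5+1)(2·6+1)(2·7+1) = 2145
Δ: 4! 6! 8! / 19! → 1/174594420
sum: t=0:+1/4147200 t=1:−1/207360 t=2:+1/82944 t=3:−1/207360 t=4:+1/4147200 = 1/345600
3j²(5 6 7; 0 0 0) = Δ·Π!·Σ² = 420/46189  (sign -1)
sum: t=4:+1/696729600 = 1/696729600
3j²(5 6 7; -5 -2 7) = Δ·Π!·Σ² = 7/1938  (sign +1)
combine: 4πI² = 2145·420/46189·7/1938 = 7350/104329
take √, sign -1: I = -0.07487489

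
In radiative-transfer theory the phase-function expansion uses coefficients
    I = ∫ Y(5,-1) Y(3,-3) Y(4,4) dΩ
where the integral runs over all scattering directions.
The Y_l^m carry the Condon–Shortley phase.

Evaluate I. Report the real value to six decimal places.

0.050679

m-sum 0 ✓  L=12 even ✓  2≤4≤8 ✓
Π(2lᵢ+1) = 11×7×9 = 693
triangle coeff Δ(5,3,4) = 1/180180
Σ_t [1,3]: t=1:−1/576 t=2:+1/144 t=3:−1/576 = 1/288
(3j)²=20/1001 [(5 3 4; 0 0 0)], sign=+1
Σ_t [0,0]: t=0:+1/34560 = 1/34560
(3j)²=1/429 [(5 3 4; -1 -3 4)], sign=+1
⇒ 4πI² = 60/1859
I = (+1)√(60/1859/(4π)) = 0.05067935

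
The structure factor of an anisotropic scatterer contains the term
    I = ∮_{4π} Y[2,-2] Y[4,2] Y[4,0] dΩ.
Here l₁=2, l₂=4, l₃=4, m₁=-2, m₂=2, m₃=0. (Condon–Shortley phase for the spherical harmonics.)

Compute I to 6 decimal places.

-0.190365

Checks pass: Σm=0; 10 even; l₃=4∈[2,6].
(2·2+1)(2·4+1)(2·4+1) = 405
Δ: 2! 2! 6! / 11! → 1/13860
sum: t=0:+1/192 t=1:−1/36 t=2:+1/192 = -5/288
3j²(2 4 4; 0 0 0) = Δ·Π!·Σ² = 20/693  (sign -1)
sum: t=2:+1/192 = 1/192
3j²(2 4 4; -2 2 0) = Δ·Π!·Σ² = 3/77  (sign +1)
combine: 4πI² = 405·20/693·3/77 = 2700/5929
take √, sign -1: I = -0.19036462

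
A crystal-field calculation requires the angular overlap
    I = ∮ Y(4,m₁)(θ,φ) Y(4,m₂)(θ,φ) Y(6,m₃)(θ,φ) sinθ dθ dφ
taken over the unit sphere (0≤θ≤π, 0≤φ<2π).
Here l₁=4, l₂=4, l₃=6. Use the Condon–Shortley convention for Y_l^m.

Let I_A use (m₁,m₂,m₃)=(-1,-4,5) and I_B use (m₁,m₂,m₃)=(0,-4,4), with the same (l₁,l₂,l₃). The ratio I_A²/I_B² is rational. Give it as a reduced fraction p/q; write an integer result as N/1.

l's match ⇒ only the (l;m) 3-j factors differ between A and B.
A: triangle coeff Δ(4,4,6) = 1/1261260; Σ_t [0,0]: t=0:+1/172800 = 1/172800; (3j)²=2/65 [(4 4 6; -1 -4 5)], sign=-1
B: triangle coeff Δ(4,4,6) = 1/1261260; Σ_t [0,0]: t=0:+1/69120 = 1/69120; (3j)²=4/143 [(4 4 6; 0 -4 4)], sign=+1
I_A²/I_B² = (2/65)/(4/143) = 11/10

11/10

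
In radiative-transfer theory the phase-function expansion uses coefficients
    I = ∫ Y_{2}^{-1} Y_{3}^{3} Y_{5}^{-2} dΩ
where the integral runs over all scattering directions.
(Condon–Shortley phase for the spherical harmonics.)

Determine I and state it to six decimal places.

Checks pass: Σm=0; 10 even; l₃=5∈[1,5].
(2·2+1)(2·3+1)(2·5+1) = 385
Δ: 0! 4! 6! / 11! → 1/2310
sum: t=0:+1/144 = 1/144
3j²(2 3 5; 0 0 0) = Δ·Π!·Σ² = 10/231  (sign -1)
sum: t=0:+1/4320 = 1/4320
3j²(2 3 5; -1 3 -2) = Δ·Π!·Σ² = 1/330  (sign -1)
combine: 4πI² = 385·10/231·1/330 = 5/99
take √, sign +1: I = 0.06339609

0.063396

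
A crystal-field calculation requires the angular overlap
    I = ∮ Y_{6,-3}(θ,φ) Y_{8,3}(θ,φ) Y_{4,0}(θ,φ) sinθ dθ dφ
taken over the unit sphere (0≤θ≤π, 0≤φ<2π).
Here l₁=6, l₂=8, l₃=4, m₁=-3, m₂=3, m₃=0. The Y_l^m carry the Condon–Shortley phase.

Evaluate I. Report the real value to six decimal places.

0.019164

Rules hold: Σm=0, L=18 even, 2≤4≤14.
N = 13·17·9 = 1989
Δ = 10!·2!·6!/19! = 1/23279256
Racah Σ t=4..6: t=4:+1/1658880 t=5:−1/518400 t=6:+1/1658880 = -1/1382400
⇒ 3j(6 8 4; 0 0 0)² = 504/46189, sgn -1
Racah Σ t=7..9: t=7:−1/2903040 t=8:+1/2903040 t=9:−1/34836480 = -1/34836480
⇒ 3j(6 8 4; -3 3 0)² = 25/117572, sgn -1
4πI² = N·(3j₀)²·(3jₘ)² = 4050/877591
I = +1·√(0.00461491/4π) = 0.01916357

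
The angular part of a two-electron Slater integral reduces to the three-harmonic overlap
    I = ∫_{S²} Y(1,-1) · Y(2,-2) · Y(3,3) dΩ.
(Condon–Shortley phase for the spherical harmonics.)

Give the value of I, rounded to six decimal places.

Rules hold: Σm=0, L=6 even, 1≤3≤3.
N = 3·5·7 = 105
Δ = 0!·2!·4!/7! = 1/105
Racah Σ t=0..0: t=0:+1/4 = 1/4
⇒ 3j(1 2 3; 0 0 0)² = 3/35, sgn -1
Racah Σ t=0..0: t=0:+1/48 = 1/48
⇒ 3j(1 2 3; -1 -2 3)² = 1/7, sgn +1
4πI² = N·(3j₀)²·(3jₘ)² = 9/7
I = -1·√(1.28571/4π) = -0.31986543

-0.319865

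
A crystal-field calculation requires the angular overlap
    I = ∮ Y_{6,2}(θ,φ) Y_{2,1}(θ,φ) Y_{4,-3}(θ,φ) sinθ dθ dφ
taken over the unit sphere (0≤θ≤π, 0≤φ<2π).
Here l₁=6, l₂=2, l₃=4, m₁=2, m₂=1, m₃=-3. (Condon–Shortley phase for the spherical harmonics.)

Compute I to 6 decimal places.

0.089969

m-sum 0 ✓  L=12 even ✓  4≤4≤8 ✓
Π(2lᵢ+1) = 13×5×9 = 585
triangle coeff Δ(6,2,4) = 1/6435
Σ_t [2,2]: t=2:+1/2304 = 1/2304
(3j)²=5/143 [(6 2 4; 0 0 0)], sign=+1
Σ_t [3,3]: t=3:−1/30240 = -1/30240
(3j)²=32/6435 [(6 2 4; 2 1 -3)], sign=+1
⇒ 4πI² = 160/1573
I = (+1)√(160/1573/(4π)) = 0.08996855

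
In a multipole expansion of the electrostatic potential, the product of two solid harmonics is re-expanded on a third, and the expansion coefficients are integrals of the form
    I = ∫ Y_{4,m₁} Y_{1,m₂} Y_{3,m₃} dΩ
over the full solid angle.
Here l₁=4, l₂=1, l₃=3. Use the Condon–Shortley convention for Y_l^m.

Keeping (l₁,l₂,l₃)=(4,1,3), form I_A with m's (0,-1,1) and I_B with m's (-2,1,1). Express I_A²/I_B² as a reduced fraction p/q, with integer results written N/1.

l's match ⇒ only the (l;m) 3-j factors differ between A and B.
A: triangle coeff Δ(4,1,3) = 1/252; Σ_t [0,0]: t=0:+1/96 = 1/96; (3j)²=1/42 [(4 1 3; 0 -1 1)], sign=+1
B: triangle coeff Δ(4,1,3) = 1/252; Σ_t [2,2]: t=2:+1/96 = 1/96; (3j)²=5/84 [(4 1 3; -2 1 1)], sign=+1
I_A²/I_B² = (1/42)/(5/84) = 2/5

2/5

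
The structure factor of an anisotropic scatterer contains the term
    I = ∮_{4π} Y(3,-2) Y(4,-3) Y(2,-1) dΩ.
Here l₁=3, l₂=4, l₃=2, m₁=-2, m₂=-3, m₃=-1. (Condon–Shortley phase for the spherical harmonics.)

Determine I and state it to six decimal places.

0.000000

-2 − 3 − 1 = -6 ≠ 0: azimuthal integral kills it; I = 0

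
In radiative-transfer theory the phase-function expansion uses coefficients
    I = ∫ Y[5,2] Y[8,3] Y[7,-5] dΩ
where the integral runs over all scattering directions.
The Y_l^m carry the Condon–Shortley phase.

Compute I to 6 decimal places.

-0.092236

m-sum 0 ✓  L=20 even ✓  3≤7≤13 ✓
Π(2lᵢ+1) = 11×17×15 = 2805
triangle coeff Δ(5,8,7) = 1/814773960
Σ_t [1,5]: t=1:−1/87091200 t=2:+1/4976640 t=3:−1/2073600 t=4:+1/4976640 t=5:−1/87091200 = -1/9676800
(3j)²=360/46189 [(5 8 7; 0 0 0)], sign=+1
Σ_t [1,3]: t=1:−1/1741824000 t=2:+1/104509440 t=3:−1/69672960 = -1/186624000
(3j)²=308/62985 [(5 8 7; 2 3 -5)], sign=-1
⇒ 4πI² = 110880/1037153
I = (-1)√(110880/1037153/(4π)) = -0.09223596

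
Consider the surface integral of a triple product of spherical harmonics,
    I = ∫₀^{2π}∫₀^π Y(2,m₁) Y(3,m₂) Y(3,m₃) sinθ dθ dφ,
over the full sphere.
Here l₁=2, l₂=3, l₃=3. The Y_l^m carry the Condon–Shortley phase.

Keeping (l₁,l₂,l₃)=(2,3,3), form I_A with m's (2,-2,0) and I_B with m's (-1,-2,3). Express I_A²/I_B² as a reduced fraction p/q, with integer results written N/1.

4/5

l's match ⇒ only the (l;m) 3-j factors differ between A and B.
A: triangle coeff Δ(2,3,3) = 1/3780; Σ_t [0,0]: t=0:+1/24 = 1/24; (3j)²=1/21 [(2 3 3; 2 -2 0)], sign=-1
B: triangle coeff Δ(2,3,3) = 1/3780; Σ_t [1,1]: t=1:−1/48 = -1/48; (3j)²=5/84 [(2 3 3; -1 -2 3)], sign=-1
I_A²/I_B² = (1/21)/(5/84) = 4/5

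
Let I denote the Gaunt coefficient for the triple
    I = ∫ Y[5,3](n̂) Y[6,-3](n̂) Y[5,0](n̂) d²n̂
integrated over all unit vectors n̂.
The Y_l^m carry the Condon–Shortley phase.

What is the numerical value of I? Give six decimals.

0.132857

Checks pass: Σm=0; 16 even; l₃=5∈[1,11].
(2·5+1)(2·6+1)(2·5+1) = 1573
Δ: 6! 4! 6! / 17! → 1/28588560
sum: t=1:−1/345600 t=2:+1/13824 t=3:−1/5184 t=4:+1/13824 t=5:−1/345600 = -7/129600
3j²(5 6 5; 0 0 0) = Δ·Π!·Σ² = 80/7293  (sign +1)
sum: t=0:+1/103680 t=1:−1/34560 t=2:+1/138240 = -1/82944
3j²(5 6 5; 3 -3 0) = Δ·Π!·Σ² = 125/9724  (sign +1)
combine: 4πI² = 1573·80/7293·125/9724 = 2500/11271
take √, sign +1: I = 0.13285682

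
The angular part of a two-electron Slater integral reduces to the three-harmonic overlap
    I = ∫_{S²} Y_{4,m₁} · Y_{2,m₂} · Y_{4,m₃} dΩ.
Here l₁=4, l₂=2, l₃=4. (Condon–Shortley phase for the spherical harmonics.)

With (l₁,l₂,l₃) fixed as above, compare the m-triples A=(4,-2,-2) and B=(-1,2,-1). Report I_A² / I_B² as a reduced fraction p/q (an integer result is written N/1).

l's match ⇒ only the (l;m) 3-j factors differ between A and B.
A: triangle coeff Δ(4,2,4) = 1/13860; Σ_t [0,0]: t=0:+1/2880 = 1/2880; (3j)²=2/165 [(4 2 4; 4 -2 -2)], sign=+1
B: triangle coeff Δ(4,2,4) = 1/13860; Σ_t [2,2]: t=2:+1/144 = 1/144; (3j)²=10/231 [(4 2 4; -1 2 -1)], sign=-1
I_A²/I_B² = (2/165)/(10/231) = 7/25

7/25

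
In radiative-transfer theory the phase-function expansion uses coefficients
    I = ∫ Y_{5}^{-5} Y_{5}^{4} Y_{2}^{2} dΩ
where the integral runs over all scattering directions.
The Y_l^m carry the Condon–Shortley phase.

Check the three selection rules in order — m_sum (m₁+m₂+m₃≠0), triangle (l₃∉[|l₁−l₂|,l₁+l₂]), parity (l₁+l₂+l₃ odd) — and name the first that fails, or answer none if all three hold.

m₁+m₂+m₃ = -5 + 4 + 2 = 1  ✗
triangle: |5−5|=0 ≤ l₃=2 ≤ 5+5=10
parity: l₁+l₂+l₃ = 12 is even

m_sum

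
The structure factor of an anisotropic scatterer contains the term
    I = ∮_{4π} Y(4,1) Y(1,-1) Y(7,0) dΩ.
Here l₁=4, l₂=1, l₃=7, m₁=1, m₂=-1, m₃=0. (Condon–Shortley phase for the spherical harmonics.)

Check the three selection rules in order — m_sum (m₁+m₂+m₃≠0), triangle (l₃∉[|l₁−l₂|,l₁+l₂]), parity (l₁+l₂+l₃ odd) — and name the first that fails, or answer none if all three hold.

triangle

m₁+m₂+m₃ = 1 − 1 + 0 = 0  ✓
triangle: |4−1|=3 ≤ l₃=7 ≤ 4+1=5  ✗
parity: l₁+l₂+l₃ = 12 is even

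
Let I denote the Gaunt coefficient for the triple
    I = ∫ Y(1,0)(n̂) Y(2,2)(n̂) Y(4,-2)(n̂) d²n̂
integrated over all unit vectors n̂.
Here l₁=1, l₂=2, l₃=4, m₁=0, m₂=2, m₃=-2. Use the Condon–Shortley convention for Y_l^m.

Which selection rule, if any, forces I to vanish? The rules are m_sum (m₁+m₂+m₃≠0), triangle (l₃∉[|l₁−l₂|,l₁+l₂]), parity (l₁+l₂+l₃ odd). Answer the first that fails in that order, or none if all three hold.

m₁+m₂+m₃ = 0 + 2 − 2 = 0  ✓
triangle: |1−2|=1 ≤ l₃=4 ≤ 1+2=3  ✗
parity: l₁+l₂+l₃ = 7 is odd

triangle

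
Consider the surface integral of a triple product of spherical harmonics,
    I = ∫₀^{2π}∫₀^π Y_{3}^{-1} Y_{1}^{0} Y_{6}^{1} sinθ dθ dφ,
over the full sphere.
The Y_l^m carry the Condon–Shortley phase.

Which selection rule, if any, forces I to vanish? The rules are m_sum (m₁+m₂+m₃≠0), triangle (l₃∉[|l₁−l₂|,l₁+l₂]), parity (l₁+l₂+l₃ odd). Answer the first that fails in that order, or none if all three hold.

Σmᵢ = 0  ✓
l₃∈[|l₁−l₂|,l₁+l₂]=[2,4], have l₃=6  ✗
Σlᵢ = 10 ⇒ even

triangle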